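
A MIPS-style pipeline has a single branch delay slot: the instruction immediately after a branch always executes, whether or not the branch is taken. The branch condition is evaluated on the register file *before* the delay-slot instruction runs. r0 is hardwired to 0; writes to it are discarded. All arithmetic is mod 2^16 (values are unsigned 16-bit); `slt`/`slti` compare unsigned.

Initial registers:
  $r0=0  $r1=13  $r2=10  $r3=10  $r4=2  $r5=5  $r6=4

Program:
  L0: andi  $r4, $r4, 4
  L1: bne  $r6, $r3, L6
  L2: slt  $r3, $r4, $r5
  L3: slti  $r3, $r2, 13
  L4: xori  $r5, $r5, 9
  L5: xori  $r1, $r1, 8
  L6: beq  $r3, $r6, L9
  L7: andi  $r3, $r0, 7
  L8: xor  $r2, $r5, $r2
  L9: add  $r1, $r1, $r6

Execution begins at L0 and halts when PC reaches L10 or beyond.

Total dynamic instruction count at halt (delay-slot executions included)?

PC=0  andi  $r4, $r4, 4      | $r0=0 $r1=13 $r2=10 $r3=10 $r4=0 $r5=5 $r6=4
PC=1  bne  $r6, $r3, L6      | $r0=0 $r1=13 $r2=10 $r3=10 $r4=0 $r5=5 $r6=4  [TAKEN]
PC=2  slt  $r3, $r4, $r5     | $r0=0 $r1=13 $r2=10 $r3=1 $r4=0 $r5=5 $r6=4
PC=6  beq  $r3, $r6, L9      | $r0=0 $r1=13 $r2=10 $r3=1 $r4=0 $r5=5 $r6=4  [not taken]
PC=7  andi  $r3, $r0, 7      | $r0=0 $r1=13 $r2=10 $r3=0 $r4=0 $r5=5 $r6=4
PC=8  xor  $r2, $r5, $r2     | $r0=0 $r1=13 $r2=15 $r3=0 $r4=0 $r5=5 $r6=4
PC=9  add  $r1, $r1, $r6     | $r0=0 $r1=17 $r2=15 $r3=0 $r4=0 $r5=5 $r6=4

7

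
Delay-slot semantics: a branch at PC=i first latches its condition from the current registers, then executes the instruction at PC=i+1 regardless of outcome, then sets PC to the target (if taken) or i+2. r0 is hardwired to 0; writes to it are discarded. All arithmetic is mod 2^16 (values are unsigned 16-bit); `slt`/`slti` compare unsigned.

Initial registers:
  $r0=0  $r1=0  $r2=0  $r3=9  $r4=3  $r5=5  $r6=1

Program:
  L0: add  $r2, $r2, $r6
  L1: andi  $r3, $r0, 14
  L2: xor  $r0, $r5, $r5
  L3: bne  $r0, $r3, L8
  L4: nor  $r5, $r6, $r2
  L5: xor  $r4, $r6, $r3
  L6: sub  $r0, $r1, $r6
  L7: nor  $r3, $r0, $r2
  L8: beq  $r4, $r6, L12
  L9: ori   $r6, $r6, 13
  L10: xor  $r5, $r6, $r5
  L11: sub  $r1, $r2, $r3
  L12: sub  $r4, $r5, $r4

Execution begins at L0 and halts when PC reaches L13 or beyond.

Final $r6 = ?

#0 add  $r2, $r2, $r6 ; 0/0/1/9/3/5/1
#1 andi  $r3, $r0, 14 ; 0/0/1/0/3/5/1
#2 xor  $r0, $r5, $r5 ; 0/0/1/0/3/5/1
#3 bne  $r0, $r3, L8 ; 0/0/1/0/3/5/1 ; →fallthru
#4 nor  $r5, $r6, $r2 ; 0/0/1/0/3/65534/1
#5 xor  $r4, $r6, $r3 ; 0/0/1/0/1/65534/1
#6 sub  $r0, $r1, $r6 ; 0/0/1/0/1/65534/1
#7 nor  $r3, $r0, $r2 ; 0/0/1/65534/1/65534/1
#8 beq  $r4, $r6, L12 ; 0/0/1/65534/1/65534/1 ; →target
#9 ori   $r6, $r6, 13 ; 0/0/1/65534/1/65534/13
#12 sub  $r4, $r5, $r4 ; 0/0/1/65534/65533/65534/13

13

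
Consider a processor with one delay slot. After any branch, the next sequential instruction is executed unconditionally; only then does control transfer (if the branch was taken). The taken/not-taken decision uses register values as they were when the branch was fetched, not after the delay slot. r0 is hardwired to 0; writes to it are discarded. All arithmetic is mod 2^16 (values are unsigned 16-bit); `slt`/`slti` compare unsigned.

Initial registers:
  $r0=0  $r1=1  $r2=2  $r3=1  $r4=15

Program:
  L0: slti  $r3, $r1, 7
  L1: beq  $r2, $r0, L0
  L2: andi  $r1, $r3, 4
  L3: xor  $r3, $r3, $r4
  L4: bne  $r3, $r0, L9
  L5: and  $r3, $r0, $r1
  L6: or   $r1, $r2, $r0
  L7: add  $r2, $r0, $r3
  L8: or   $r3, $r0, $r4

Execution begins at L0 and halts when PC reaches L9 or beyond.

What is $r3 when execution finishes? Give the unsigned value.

[0] slti  $r3, $r1, 7  →  {$r0:0, $r1:1, $r2:2, $r3:1, $r4:15}
[1] beq  $r2, $r0, L0  →  {$r0:0, $r1:1, $r2:2, $r3:1, $r4:15}  ⟨branch fallthrough⟩
[2] andi  $r1, $r3, 4  →  {$r0:0, $r1:0, $r2:2, $r3:1, $r4:15}
[3] xor  $r3, $r3, $r4  →  {$r0:0, $r1:0, $r2:2, $r3:14, $r4:15}
[4] bne  $r3, $r0, L9  →  {$r0:0, $r1:0, $r2:2, $r3:14, $r4:15}  ⟨branch taken⟩
[5] and  $r3, $r0, $r1  →  {$r0:0, $r1:0, $r2:2, $r3:0, $r4:15}

0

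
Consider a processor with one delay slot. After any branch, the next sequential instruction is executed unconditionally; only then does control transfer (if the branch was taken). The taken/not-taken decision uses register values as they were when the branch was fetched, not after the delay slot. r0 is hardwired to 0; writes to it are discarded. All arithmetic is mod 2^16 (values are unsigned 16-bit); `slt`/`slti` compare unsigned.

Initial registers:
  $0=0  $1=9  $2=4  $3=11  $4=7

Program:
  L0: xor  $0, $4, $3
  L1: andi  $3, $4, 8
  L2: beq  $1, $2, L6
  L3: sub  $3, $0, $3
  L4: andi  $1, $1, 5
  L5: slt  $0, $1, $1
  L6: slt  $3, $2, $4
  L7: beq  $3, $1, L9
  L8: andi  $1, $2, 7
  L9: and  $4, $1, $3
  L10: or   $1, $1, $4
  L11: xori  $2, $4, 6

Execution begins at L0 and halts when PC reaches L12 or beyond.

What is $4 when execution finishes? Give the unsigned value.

#0 xor  $0, $4, $3 ; 0/9/4/11/7
#1 andi  $3, $4, 8 ; 0/9/4/0/7
#2 beq  $1, $2, L6 ; 0/9/4/0/7 ; →fallthru
#3 sub  $3, $0, $3 ; 0/9/4/0/7
#4 andi  $1, $1, 5 ; 0/1/4/0/7
#5 slt  $0, $1, $1 ; 0/1/4/0/7
#6 slt  $3, $2, $4 ; 0/1/4/1/7
#7 beq  $3, $1, L9 ; 0/1/4/1/7 ; →target
#8 andi  $1, $2, 7 ; 0/4/4/1/7
#9 and  $4, $1, $3 ; 0/4/4/1/0
#10 or   $1, $1, $4 ; 0/4/4/1/0
#11 xori  $2, $4, 6 ; 0/4/6/1/0

0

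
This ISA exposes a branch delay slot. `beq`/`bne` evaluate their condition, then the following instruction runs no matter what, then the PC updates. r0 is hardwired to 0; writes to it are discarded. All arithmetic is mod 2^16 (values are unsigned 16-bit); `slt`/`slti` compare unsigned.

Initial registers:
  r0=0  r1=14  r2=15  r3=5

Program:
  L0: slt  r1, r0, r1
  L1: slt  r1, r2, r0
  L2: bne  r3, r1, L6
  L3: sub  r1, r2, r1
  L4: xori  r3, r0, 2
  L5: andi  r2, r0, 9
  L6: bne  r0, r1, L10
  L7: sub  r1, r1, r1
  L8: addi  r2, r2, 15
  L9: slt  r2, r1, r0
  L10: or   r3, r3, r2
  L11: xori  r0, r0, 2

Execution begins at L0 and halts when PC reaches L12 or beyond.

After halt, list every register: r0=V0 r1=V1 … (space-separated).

r0=0 r1=0 r2=15 r3=15

PC=0  slt  r1, r0, r1        | r0=0 r1=1 r2=15 r3=5
PC=1  slt  r1, r2, r0        | r0=0 r1=0 r2=15 r3=5
PC=2  bne  r3, r1, L6        | r0=0 r1=0 r2=15 r3=5  [TAKEN]
PC=3  sub  r1, r2, r1        | r0=0 r1=15 r2=15 r3=5
PC=6  bne  r0, r1, L10       | r0=0 r1=15 r2=15 r3=5  [TAKEN]
PC=7  sub  r1, r1, r1        | r0=0 r1=0 r2=15 r3=5
PC=10 or   r3, r3, r2        | r0=0 r1=0 r2=15 r3=15
PC=11 xori  r0, r0, 2        | r0=0 r1=0 r2=15 r3=15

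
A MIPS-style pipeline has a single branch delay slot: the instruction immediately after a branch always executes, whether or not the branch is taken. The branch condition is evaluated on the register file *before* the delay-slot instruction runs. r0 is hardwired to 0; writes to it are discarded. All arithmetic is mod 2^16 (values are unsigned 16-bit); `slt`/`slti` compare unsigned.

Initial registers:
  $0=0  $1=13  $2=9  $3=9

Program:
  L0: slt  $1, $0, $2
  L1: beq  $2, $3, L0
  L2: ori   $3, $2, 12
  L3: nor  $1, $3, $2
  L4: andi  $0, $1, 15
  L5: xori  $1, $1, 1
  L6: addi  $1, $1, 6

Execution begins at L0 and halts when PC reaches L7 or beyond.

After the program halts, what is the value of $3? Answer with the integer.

PC=0  slt  $1, $0, $2        | $0=0 $1=1 $2=9 $3=9
PC=1  beq  $2, $3, L0        | $0=0 $1=1 $2=9 $3=9  [TAKEN]
PC=2  ori   $3, $2, 12       | $0=0 $1=1 $2=9 $3=13
PC=0  slt  $1, $0, $2        | $0=0 $1=1 $2=9 $3=13
PC=1  beq  $2, $3, L0        | $0=0 $1=1 $2=9 $3=13  [not taken]
PC=2  ori   $3, $2, 12       | $0=0 $1=1 $2=9 $3=13
PC=3  nor  $1, $3, $2        | $0=0 $1=65522 $2=9 $3=13
PC=4  andi  $0, $1, 15       | $0=0 $1=65522 $2=9 $3=13
PC=5  xori  $1, $1, 1        | $0=0 $1=65523 $2=9 $3=13
PC=6  addi  $1, $1, 6        | $0=0 $1=65529 $2=9 $3=13

13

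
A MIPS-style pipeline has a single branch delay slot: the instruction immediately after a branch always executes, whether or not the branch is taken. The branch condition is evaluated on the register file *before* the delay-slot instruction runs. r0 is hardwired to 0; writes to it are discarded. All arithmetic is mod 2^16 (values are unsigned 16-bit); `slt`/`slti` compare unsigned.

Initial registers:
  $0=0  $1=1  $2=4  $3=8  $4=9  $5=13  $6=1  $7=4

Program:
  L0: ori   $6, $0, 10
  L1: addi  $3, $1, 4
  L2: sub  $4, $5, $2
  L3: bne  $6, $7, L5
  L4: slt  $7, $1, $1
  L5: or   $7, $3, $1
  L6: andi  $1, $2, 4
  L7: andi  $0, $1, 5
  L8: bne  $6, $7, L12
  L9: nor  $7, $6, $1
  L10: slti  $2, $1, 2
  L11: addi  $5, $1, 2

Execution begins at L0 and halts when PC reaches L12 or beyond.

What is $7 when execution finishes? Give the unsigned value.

65521

PC=0  ori   $6, $0, 10       | $0=0 $1=1 $2=4 $3=8 $4=9 $5=13 $6=10 $7=4
PC=1  addi  $3, $1, 4        | $0=0 $1=1 $2=4 $3=5 $4=9 $5=13 $6=10 $7=4
PC=2  sub  $4, $5, $2        | $0=0 $1=1 $2=4 $3=5 $4=9 $5=13 $6=10 $7=4
PC=3  bne  $6, $7, L5        | $0=0 $1=1 $2=4 $3=5 $4=9 $5=13 $6=10 $7=4  [TAKEN]
PC=4  slt  $7, $1, $1        | $0=0 $1=1 $2=4 $3=5 $4=9 $5=13 $6=10 $7=0
PC=5  or   $7, $3, $1        | $0=0 $1=1 $2=4 $3=5 $4=9 $5=13 $6=10 $7=5
PC=6  andi  $1, $2, 4        | $0=0 $1=4 $2=4 $3=5 $4=9 $5=13 $6=10 $7=5
PC=7  andi  $0, $1, 5        | $0=0 $1=4 $2=4 $3=5 $4=9 $5=13 $6=10 $7=5
PC=8  bne  $6, $7, L12       | $0=0 $1=4 $2=4 $3=5 $4=9 $5=13 $6=10 $7=5  [TAKEN]
PC=9  nor  $7, $6, $1        | $0=0 $1=4 $2=4 $3=5 $4=9 $5=13 $6=10 $7=65521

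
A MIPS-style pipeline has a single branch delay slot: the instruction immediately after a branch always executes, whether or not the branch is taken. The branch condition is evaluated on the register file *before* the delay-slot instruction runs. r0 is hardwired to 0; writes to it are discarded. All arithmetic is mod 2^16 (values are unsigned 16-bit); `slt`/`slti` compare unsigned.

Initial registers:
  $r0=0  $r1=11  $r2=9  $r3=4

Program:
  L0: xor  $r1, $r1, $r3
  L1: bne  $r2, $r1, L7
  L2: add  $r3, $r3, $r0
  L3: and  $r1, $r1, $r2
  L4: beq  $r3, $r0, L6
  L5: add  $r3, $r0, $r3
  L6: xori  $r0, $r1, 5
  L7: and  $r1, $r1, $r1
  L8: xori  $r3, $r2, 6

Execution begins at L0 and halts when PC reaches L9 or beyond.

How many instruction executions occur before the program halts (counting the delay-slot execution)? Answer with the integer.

5

[0] xor  $r1, $r1, $r3  →  {$r0:0, $r1:15, $r2:9, $r3:4}
[1] bne  $r2, $r1, L7  →  {$r0:0, $r1:15, $r2:9, $r3:4}  ⟨branch taken⟩
[2] add  $r3, $r3, $r0  →  {$r0:0, $r1:15, $r2:9, $r3:4}
[7] and  $r1, $r1, $r1  →  {$r0:0, $r1:15, $r2:9, $r3:4}
[8] xori  $r3, $r2, 6  →  {$r0:0, $r1:15, $r2:9, $r3:15}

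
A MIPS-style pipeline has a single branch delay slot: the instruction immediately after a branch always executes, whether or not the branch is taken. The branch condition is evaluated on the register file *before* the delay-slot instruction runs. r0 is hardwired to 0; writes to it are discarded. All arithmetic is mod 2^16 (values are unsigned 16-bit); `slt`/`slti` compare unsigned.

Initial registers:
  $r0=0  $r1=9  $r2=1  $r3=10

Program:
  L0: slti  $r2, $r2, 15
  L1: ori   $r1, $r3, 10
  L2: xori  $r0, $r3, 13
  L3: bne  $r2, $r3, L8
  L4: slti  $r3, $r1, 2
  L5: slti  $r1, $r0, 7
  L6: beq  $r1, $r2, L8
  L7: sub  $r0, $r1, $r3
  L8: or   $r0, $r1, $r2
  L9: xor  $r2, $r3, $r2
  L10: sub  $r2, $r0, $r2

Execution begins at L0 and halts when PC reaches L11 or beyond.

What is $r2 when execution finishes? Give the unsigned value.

65535

[0] slti  $r2, $r2, 15  →  {$r0:0, $r1:9, $r2:1, $r3:10}
[1] ori   $r1, $r3, 10  →  {$r0:0, $r1:10, $r2:1, $r3:10}
[2] xori  $r0, $r3, 13  →  {$r0:0, $r1:10, $r2:1, $r3:10}
[3] bne  $r2, $r3, L8  →  {$r0:0, $r1:10, $r2:1, $r3:10}  ⟨branch taken⟩
[4] slti  $r3, $r1, 2  →  {$r0:0, $r1:10, $r2:1, $r3:0}
[8] or   $r0, $r1, $r2  →  {$r0:0, $r1:10, $r2:1, $r3:0}
[9] xor  $r2, $r3, $r2  →  {$r0:0, $r1:10, $r2:1, $r3:0}
[10] sub  $r2, $r0, $r2  →  {$r0:0, $r1:10, $r2:65535, $r3:0}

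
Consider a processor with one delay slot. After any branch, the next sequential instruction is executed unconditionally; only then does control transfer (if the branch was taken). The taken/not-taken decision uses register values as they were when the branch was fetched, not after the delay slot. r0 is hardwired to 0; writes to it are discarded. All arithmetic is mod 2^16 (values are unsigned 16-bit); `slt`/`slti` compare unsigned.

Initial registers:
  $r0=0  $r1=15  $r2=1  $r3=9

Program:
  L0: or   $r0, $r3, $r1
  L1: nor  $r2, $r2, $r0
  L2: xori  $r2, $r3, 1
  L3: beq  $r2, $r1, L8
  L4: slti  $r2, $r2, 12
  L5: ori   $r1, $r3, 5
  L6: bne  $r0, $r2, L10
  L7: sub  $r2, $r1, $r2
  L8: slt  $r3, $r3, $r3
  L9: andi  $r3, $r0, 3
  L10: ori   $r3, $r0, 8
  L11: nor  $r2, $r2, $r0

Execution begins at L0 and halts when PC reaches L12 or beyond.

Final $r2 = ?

  step pc=0: or   $r0, $r3, $r1  regs=(0,15,1,9)
  step pc=1: nor  $r2, $r2, $r0  regs=(0,15,65534,9)
  step pc=2: xori  $r2, $r3, 1  regs=(0,15,8,9)
  step pc=3: beq  $r2, $r1, L8  cond=F  regs=(0,15,8,9)
  step pc=4: slti  $r2, $r2, 12  regs=(0,15,1,9)
  step pc=5: ori   $r1, $r3, 5  regs=(0,13,1,9)
  step pc=6: bne  $r0, $r2, L10  cond=T  regs=(0,13,1,9)
  step pc=7: sub  $r2, $r1, $r2  regs=(0,13,12,9)
  step pc=10: ori   $r3, $r0, 8  regs=(0,13,12,8)
  step pc=11: nor  $r2, $r2, $r0  regs=(0,13,65523,8)

65523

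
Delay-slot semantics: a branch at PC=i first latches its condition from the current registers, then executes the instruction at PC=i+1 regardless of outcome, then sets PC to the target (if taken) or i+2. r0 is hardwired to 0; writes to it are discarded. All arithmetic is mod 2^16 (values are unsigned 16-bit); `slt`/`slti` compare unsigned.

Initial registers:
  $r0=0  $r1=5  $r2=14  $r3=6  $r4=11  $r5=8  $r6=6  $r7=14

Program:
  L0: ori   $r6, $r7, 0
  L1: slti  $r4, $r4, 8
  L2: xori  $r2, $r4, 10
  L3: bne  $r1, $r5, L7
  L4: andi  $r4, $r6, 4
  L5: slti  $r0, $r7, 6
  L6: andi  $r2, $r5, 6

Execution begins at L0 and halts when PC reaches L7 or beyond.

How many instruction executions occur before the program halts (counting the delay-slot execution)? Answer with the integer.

PC=0  ori   $r6, $r7, 0      | $r0=0 $r1=5 $r2=14 $r3=6 $r4=11 $r5=8 $r6=14 $r7=14
PC=1  slti  $r4, $r4, 8      | $r0=0 $r1=5 $r2=14 $r3=6 $r4=0 $r5=8 $r6=14 $r7=14
PC=2  xori  $r2, $r4, 10     | $r0=0 $r1=5 $r2=10 $r3=6 $r4=0 $r5=8 $r6=14 $r7=14
PC=3  bne  $r1, $r5, L7      | $r0=0 $r1=5 $r2=10 $r3=6 $r4=0 $r5=8 $r6=14 $r7=14  [TAKEN]
PC=4  andi  $r4, $r6, 4      | $r0=0 $r1=5 $r2=10 $r3=6 $r4=4 $r5=8 $r6=14 $r7=14

5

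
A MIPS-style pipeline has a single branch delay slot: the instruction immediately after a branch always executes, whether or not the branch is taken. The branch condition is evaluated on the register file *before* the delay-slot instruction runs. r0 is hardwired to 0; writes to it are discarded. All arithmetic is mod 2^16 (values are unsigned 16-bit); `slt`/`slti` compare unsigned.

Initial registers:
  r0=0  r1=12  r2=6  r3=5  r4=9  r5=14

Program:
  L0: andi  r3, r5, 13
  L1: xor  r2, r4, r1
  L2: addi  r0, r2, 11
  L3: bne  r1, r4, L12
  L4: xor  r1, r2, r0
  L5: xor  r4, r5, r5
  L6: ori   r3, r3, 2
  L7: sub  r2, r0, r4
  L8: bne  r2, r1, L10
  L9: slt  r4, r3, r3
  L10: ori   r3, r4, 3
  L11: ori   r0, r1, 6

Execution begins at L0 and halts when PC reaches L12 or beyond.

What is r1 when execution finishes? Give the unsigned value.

5

PC=0  andi  r3, r5, 13       | r0=0 r1=12 r2=6 r3=12 r4=9 r5=14
PC=1  xor  r2, r4, r1        | r0=0 r1=12 r2=5 r3=12 r4=9 r5=14
PC=2  addi  r0, r2, 11       | r0=0 r1=12 r2=5 r3=12 r4=9 r5=14
PC=3  bne  r1, r4, L12       | r0=0 r1=12 r2=5 r3=12 r4=9 r5=14  [TAKEN]
PC=4  xor  r1, r2, r0        | r0=0 r1=5 r2=5 r3=12 r4=9 r5=14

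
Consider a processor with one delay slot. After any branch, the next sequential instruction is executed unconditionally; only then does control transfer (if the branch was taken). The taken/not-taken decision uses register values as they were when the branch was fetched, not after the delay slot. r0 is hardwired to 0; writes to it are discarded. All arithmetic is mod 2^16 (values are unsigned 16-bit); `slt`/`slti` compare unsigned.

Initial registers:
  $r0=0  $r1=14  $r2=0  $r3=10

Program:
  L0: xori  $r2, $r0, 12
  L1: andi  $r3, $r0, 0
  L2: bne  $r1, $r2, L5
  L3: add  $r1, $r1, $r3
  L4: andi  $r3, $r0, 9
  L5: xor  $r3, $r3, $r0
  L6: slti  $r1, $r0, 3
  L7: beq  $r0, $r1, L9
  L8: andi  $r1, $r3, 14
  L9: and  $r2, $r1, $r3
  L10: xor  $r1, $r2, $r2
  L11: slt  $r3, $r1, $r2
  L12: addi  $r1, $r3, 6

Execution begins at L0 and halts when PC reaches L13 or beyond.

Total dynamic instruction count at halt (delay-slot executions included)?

12

#0 xori  $r2, $r0, 12 ; 0/14/12/10
#1 andi  $r3, $r0, 0 ; 0/14/12/0
#2 bne  $r1, $r2, L5 ; 0/14/12/0 ; →target
#3 add  $r1, $r1, $r3 ; 0/14/12/0
#5 xor  $r3, $r3, $r0 ; 0/14/12/0
#6 slti  $r1, $r0, 3 ; 0/1/12/0
#7 beq  $r0, $r1, L9 ; 0/1/12/0 ; →fallthru
#8 andi  $r1, $r3, 14 ; 0/0/12/0
#9 and  $r2, $r1, $r3 ; 0/0/0/0
#10 xor  $r1, $r2, $r2 ; 0/0/0/0
#11 slt  $r3, $r1, $r2 ; 0/0/0/0
#12 addi  $r1, $r3, 6 ; 0/6/0/0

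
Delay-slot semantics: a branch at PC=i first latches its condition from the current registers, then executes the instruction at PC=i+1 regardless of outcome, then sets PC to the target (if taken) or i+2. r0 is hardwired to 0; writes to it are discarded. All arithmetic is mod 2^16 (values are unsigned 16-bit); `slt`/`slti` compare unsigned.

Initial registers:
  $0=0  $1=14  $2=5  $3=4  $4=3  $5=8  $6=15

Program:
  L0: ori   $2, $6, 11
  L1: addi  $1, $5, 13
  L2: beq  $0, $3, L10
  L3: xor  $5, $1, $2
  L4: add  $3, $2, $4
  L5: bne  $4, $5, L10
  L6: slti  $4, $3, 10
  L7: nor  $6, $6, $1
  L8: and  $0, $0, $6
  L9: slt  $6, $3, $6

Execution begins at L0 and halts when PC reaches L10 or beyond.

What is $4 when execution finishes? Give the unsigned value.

0

#0 ori   $2, $6, 11 ; 0/14/15/4/3/8/15
#1 addi  $1, $5, 13 ; 0/21/15/4/3/8/15
#2 beq  $0, $3, L10 ; 0/21/15/4/3/8/15 ; →fallthru
#3 xor  $5, $1, $2 ; 0/21/15/4/3/26/15
#4 add  $3, $2, $4 ; 0/21/15/18/3/26/15
#5 bne  $4, $5, L10 ; 0/21/15/18/3/26/15 ; →target
#6 slti  $4, $3, 10 ; 0/21/15/18/0/26/15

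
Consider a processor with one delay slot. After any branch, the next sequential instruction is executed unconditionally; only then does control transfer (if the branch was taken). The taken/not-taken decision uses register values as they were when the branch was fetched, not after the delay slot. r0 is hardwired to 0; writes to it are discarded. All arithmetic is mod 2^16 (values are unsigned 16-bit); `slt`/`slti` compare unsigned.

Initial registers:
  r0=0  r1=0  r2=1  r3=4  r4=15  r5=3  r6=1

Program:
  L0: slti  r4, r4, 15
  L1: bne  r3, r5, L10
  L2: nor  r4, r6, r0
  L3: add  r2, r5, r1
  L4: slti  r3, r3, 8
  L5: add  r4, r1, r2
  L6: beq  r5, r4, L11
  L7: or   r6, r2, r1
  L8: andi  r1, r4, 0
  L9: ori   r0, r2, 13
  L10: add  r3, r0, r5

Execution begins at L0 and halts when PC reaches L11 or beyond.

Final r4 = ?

65534

  step pc=0: slti  r4, r4, 15  regs=(0,0,1,4,0,3,1)
  step pc=1: bne  r3, r5, L10  cond=T  regs=(0,0,1,4,0,3,1)
  step pc=2: nor  r4, r6, r0  regs=(0,0,1,4,65534,3,1)
  step pc=10: add  r3, r0, r5  regs=(0,0,1,3,65534,3,1)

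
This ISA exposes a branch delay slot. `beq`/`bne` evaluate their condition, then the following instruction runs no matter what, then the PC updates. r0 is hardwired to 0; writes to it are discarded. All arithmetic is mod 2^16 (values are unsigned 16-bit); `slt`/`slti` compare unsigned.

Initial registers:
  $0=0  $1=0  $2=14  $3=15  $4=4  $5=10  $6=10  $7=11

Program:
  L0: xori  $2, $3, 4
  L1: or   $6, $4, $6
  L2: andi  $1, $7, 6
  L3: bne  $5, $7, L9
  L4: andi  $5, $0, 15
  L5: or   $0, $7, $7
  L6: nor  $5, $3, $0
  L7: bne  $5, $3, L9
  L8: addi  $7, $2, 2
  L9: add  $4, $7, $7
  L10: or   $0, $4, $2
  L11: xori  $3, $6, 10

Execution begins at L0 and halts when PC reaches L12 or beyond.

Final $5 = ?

0

PC=0  xori  $2, $3, 4        | $0=0 $1=0 $2=11 $3=15 $4=4 $5=10 $6=10 $7=11
PC=1  or   $6, $4, $6        | $0=0 $1=0 $2=11 $3=15 $4=4 $5=10 $6=14 $7=11
PC=2  andi  $1, $7, 6        | $0=0 $1=2 $2=11 $3=15 $4=4 $5=10 $6=14 $7=11
PC=3  bne  $5, $7, L9        | $0=0 $1=2 $2=11 $3=15 $4=4 $5=10 $6=14 $7=11  [TAKEN]
PC=4  andi  $5, $0, 15       | $0=0 $1=2 $2=11 $3=15 $4=4 $5=0 $6=14 $7=11
PC=9  add  $4, $7, $7        | $0=0 $1=2 $2=11 $3=15 $4=22 $5=0 $6=14 $7=11
PC=10 or   $0, $4, $2        | $0=0 $1=2 $2=11 $3=15 $4=22 $5=0 $6=14 $7=11
PC=11 xori  $3, $6, 10       | $0=0 $1=2 $2=11 $3=4 $4=22 $5=0 $6=14 $7=11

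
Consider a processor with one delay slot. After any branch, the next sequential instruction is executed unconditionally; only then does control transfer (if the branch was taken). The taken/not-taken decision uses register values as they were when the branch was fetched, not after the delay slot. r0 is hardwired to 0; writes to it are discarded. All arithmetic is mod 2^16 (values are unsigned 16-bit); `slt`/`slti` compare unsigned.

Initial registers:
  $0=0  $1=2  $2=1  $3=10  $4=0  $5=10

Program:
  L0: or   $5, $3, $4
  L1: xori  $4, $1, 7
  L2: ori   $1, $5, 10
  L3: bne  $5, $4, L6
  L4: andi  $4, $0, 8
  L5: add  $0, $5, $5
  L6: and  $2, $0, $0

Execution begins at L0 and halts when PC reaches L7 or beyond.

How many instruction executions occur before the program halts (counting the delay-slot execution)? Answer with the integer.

6

#0 or   $5, $3, $4 ; 0/2/1/10/0/10
#1 xori  $4, $1, 7 ; 0/2/1/10/5/10
#2 ori   $1, $5, 10 ; 0/10/1/10/5/10
#3 bne  $5, $4, L6 ; 0/10/1/10/5/10 ; →target
#4 andi  $4, $0, 8 ; 0/10/1/10/0/10
#6 and  $2, $0, $0 ; 0/10/0/10/0/10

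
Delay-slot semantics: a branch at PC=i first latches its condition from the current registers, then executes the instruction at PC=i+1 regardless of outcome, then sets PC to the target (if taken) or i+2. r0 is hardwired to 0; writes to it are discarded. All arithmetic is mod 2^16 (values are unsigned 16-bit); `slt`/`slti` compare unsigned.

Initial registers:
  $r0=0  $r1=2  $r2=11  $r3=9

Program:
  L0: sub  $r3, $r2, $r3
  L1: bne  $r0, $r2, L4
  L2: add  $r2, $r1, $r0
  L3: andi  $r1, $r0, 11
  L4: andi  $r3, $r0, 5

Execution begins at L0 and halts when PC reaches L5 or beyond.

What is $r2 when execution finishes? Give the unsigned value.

2

  step pc=0: sub  $r3, $r2, $r3  regs=(0,2,11,2)
  step pc=1: bne  $r0, $r2, L4  cond=T  regs=(0,2,11,2)
  step pc=2: add  $r2, $r1, $r0  regs=(0,2,2,2)
  step pc=4: andi  $r3, $r0, 5  regs=(0,2,2,0)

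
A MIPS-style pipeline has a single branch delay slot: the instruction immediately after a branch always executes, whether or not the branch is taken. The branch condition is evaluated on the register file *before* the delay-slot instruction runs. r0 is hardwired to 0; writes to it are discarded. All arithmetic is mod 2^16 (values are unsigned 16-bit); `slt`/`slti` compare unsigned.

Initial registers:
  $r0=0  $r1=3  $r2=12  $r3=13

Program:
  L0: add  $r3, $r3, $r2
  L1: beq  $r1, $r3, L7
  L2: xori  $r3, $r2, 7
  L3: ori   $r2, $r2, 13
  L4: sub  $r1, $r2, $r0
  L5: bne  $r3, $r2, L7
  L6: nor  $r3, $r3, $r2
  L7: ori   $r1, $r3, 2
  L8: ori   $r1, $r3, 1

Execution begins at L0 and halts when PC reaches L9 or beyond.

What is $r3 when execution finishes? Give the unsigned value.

  step pc=0: add  $r3, $r3, $r2  regs=(0,3,12,25)
  step pc=1: beq  $r1, $r3, L7  cond=F  regs=(0,3,12,25)
  step pc=2: xori  $r3, $r2, 7  regs=(0,3,12,11)
  step pc=3: ori   $r2, $r2, 13  regs=(0,3,13,11)
  step pc=4: sub  $r1, $r2, $r0  regs=(0,13,13,11)
  step pc=5: bne  $r3, $r2, L7  cond=T  regs=(0,13,13,11)
  step pc=6: nor  $r3, $r3, $r2  regs=(0,13,13,65520)
  step pc=7: ori   $r1, $r3, 2  regs=(0,65522,13,65520)
  step pc=8: ori   $r1, $r3, 1  regs=(0,65521,13,65520)

65520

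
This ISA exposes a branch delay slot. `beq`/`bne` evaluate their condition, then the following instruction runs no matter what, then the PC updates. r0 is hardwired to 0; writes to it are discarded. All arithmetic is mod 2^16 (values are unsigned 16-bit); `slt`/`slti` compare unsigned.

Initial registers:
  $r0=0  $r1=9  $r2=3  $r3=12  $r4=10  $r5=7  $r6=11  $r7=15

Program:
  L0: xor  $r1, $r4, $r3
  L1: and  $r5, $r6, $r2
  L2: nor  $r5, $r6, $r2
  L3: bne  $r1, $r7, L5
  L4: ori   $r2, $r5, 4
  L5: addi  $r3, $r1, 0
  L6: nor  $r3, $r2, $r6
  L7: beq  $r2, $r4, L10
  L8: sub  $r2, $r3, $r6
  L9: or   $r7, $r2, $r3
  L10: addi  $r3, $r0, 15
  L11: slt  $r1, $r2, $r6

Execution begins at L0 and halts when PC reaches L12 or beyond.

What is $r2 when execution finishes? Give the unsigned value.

65525

#0 xor  $r1, $r4, $r3 ; 0/6/3/12/10/7/11/15
#1 and  $r5, $r6, $r2 ; 0/6/3/12/10/3/11/15
#2 nor  $r5, $r6, $r2 ; 0/6/3/12/10/65524/11/15
#3 bne  $r1, $r7, L5 ; 0/6/3/12/10/65524/11/15 ; →target
#4 ori   $r2, $r5, 4 ; 0/6/65524/12/10/65524/11/15
#5 addi  $r3, $r1, 0 ; 0/6/65524/6/10/65524/11/15
#6 nor  $r3, $r2, $r6 ; 0/6/65524/0/10/65524/11/15
#7 beq  $r2, $r4, L10 ; 0/6/65524/0/10/65524/11/15 ; →fallthru
#8 sub  $r2, $r3, $r6 ; 0/6/65525/0/10/65524/11/15
#9 or   $r7, $r2, $r3 ; 0/6/65525/0/10/65524/11/65525
#10 addi  $r3, $r0, 15 ; 0/6/65525/15/10/65524/11/65525
#11 slt  $r1, $r2, $r6 ; 0/0/65525/15/10/65524/11/65525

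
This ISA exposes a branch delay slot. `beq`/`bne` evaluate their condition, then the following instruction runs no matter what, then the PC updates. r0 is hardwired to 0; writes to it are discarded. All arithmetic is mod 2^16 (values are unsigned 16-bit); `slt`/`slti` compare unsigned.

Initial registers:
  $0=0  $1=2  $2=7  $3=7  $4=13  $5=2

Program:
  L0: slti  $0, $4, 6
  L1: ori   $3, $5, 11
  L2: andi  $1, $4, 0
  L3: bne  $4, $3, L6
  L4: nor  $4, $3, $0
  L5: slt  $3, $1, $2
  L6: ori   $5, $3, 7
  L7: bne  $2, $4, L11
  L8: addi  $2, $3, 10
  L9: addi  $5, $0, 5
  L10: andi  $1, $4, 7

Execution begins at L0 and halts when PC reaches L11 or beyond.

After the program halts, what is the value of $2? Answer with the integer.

PC=0  slti  $0, $4, 6        | $0=0 $1=2 $2=7 $3=7 $4=13 $5=2
PC=1  ori   $3, $5, 11       | $0=0 $1=2 $2=7 $3=11 $4=13 $5=2
PC=2  andi  $1, $4, 0        | $0=0 $1=0 $2=7 $3=11 $4=13 $5=2
PC=3  bne  $4, $3, L6        | $0=0 $1=0 $2=7 $3=11 $4=13 $5=2  [TAKEN]
PC=4  nor  $4, $3, $0        | $0=0 $1=0 $2=7 $3=11 $4=65524 $5=2
PC=6  ori   $5, $3, 7        | $0=0 $1=0 $2=7 $3=11 $4=65524 $5=15
PC=7  bne  $2, $4, L11       | $0=0 $1=0 $2=7 $3=11 $4=65524 $5=15  [TAKEN]
PC=8  addi  $2, $3, 10       | $0=0 $1=0 $2=21 $3=11 $4=65524 $5=15

21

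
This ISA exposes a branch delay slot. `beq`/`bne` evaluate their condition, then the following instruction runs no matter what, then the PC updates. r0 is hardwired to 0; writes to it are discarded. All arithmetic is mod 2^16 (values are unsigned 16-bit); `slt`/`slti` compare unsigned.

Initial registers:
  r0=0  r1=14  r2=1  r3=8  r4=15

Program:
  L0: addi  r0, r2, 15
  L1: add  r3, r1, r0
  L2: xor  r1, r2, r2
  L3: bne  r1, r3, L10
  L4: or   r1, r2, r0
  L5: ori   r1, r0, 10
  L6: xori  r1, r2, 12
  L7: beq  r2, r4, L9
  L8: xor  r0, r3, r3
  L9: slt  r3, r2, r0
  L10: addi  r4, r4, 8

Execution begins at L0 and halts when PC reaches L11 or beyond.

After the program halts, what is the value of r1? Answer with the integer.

1

[0] addi  r0, r2, 15  →  {r0:0, r1:14, r2:1, r3:8, r4:15}
[1] add  r3, r1, r0  →  {r0:0, r1:14, r2:1, r3:14, r4:15}
[2] xor  r1, r2, r2  →  {r0:0, r1:0, r2:1, r3:14, r4:15}
[3] bne  r1, r3, L10  →  {r0:0, r1:0, r2:1, r3:14, r4:15}  ⟨branch taken⟩
[4] or   r1, r2, r0  →  {r0:0, r1:1, r2:1, r3:14, r4:15}
[10] addi  r4, r4, 8  →  {r0:0, r1:1, r2:1, r3:14, r4:23}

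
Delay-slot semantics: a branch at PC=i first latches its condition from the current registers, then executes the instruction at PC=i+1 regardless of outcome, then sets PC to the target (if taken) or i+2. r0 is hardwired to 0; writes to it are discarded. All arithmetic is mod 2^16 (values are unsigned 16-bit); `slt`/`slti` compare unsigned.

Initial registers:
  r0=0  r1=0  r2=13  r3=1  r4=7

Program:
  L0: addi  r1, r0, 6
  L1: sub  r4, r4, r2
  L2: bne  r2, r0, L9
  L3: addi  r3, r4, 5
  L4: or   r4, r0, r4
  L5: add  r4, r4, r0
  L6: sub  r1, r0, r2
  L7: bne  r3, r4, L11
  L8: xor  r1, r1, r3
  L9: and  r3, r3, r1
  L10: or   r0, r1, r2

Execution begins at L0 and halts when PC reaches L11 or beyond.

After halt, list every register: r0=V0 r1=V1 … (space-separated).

r0=0 r1=6 r2=13 r3=6 r4=65530

[0] addi  r1, r0, 6  →  {r0:0, r1:6, r2:13, r3:1, r4:7}
[1] sub  r4, r4, r2  →  {r0:0, r1:6, r2:13, r3:1, r4:65530}
[2] bne  r2, r0, L9  →  {r0:0, r1:6, r2:13, r3:1, r4:65530}  ⟨branch taken⟩
[3] addi  r3, r4, 5  →  {r0:0, r1:6, r2:13, r3:65535, r4:65530}
[9] and  r3, r3, r1  →  {r0:0, r1:6, r2:13, r3:6, r4:65530}
[10] or   r0, r1, r2  →  {r0:0, r1:6, r2:13, r3:6, r4:65530}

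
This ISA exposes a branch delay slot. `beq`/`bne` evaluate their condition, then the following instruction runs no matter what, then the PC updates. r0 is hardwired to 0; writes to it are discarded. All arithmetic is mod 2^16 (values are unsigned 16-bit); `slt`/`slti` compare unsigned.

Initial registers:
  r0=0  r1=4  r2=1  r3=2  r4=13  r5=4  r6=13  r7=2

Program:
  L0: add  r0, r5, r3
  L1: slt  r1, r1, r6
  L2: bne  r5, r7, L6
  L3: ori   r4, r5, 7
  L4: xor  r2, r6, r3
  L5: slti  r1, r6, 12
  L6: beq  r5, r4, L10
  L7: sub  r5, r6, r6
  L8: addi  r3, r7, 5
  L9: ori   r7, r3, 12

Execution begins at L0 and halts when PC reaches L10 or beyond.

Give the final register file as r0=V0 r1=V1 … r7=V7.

r0=0 r1=1 r2=1 r3=7 r4=7 r5=0 r6=13 r7=15

  step pc=0: add  r0, r5, r3  regs=(0,4,1,2,13,4,13,2)
  step pc=1: slt  r1, r1, r6  regs=(0,1,1,2,13,4,13,2)
  step pc=2: bne  r5, r7, L6  cond=T  regs=(0,1,1,2,13,4,13,2)
  step pc=3: ori   r4, r5, 7  regs=(0,1,1,2,7,4,13,2)
  step pc=6: beq  r5, r4, L10  cond=F  regs=(0,1,1,2,7,4,13,2)
  step pc=7: sub  r5, r6, r6  regs=(0,1,1,2,7,0,13,2)
  step pc=8: addi  r3, r7, 5  regs=(0,1,1,7,7,0,13,2)
  step pc=9: ori   r7, r3, 12  regs=(0,1,1,7,7,0,13,15)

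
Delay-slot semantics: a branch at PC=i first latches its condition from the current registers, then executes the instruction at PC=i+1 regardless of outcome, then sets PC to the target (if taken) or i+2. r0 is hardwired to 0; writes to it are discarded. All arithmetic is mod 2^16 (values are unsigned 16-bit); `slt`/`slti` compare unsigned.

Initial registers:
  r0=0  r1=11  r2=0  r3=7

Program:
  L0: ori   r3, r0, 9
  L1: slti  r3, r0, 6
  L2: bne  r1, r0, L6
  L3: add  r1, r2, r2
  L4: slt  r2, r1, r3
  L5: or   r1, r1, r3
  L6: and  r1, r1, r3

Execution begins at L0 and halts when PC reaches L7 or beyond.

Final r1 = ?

[0] ori   r3, r0, 9  →  {r0:0, r1:11, r2:0, r3:9}
[1] slti  r3, r0, 6  →  {r0:0, r1:11, r2:0, r3:1}
[2] bne  r1, r0, L6  →  {r0:0, r1:11, r2:0, r3:1}  ⟨branch taken⟩
[3] add  r1, r2, r2  →  {r0:0, r1:0, r2:0, r3:1}
[6] and  r1, r1, r3  →  {r0:0, r1:0, r2:0, r3:1}

0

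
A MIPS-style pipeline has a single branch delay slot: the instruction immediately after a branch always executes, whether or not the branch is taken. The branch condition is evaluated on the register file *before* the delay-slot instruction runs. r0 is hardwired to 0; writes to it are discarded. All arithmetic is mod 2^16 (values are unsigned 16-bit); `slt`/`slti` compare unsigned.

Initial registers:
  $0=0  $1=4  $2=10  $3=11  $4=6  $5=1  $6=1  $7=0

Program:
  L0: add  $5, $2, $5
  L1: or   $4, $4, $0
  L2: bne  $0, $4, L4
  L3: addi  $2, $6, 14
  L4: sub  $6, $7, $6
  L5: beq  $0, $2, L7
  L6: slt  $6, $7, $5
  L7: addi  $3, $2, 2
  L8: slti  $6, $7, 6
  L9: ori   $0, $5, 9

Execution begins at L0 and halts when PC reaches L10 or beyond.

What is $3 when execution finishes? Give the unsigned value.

17

  step pc=0: add  $5, $2, $5  regs=(0,4,10,11,6,11,1,0)
  step pc=1: or   $4, $4, $0  regs=(0,4,10,11,6,11,1,0)
  step pc=2: bne  $0, $4, L4  cond=T  regs=(0,4,10,11,6,11,1,0)
  step pc=3: addi  $2, $6, 14  regs=(0,4,15,11,6,11,1,0)
  step pc=4: sub  $6, $7, $6  regs=(0,4,15,11,6,11,65535,0)
  step pc=5: beq  $0, $2, L7  cond=F  regs=(0,4,15,11,6,11,65535,0)
  step pc=6: slt  $6, $7, $5  regs=(0,4,15,11,6,11,1,0)
  step pc=7: addi  $3, $2, 2  regs=(0,4,15,17,6,11,1,0)
  step pc=8: slti  $6, $7, 6  regs=(0,4,15,17,6,11,1,0)
  step pc=9: ori   $0, $5, 9  regs=(0,4,15,17,6,11,1,0)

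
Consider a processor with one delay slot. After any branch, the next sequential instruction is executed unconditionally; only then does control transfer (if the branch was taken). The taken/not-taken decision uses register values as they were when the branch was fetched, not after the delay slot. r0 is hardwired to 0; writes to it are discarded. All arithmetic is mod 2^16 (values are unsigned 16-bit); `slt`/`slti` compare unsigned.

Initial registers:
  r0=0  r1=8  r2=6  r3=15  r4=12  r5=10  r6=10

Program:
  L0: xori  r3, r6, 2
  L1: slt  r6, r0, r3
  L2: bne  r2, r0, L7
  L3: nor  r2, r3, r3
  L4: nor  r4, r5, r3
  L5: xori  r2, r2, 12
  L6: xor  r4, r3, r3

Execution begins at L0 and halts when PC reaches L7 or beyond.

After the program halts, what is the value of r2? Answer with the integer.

PC=0  xori  r3, r6, 2        | r0=0 r1=8 r2=6 r3=8 r4=12 r5=10 r6=10
PC=1  slt  r6, r0, r3        | r0=0 r1=8 r2=6 r3=8 r4=12 r5=10 r6=1
PC=2  bne  r2, r0, L7        | r0=0 r1=8 r2=6 r3=8 r4=12 r5=10 r6=1  [TAKEN]
PC=3  nor  r2, r3, r3        | r0=0 r1=8 r2=65527 r3=8 r4=12 r5=10 r6=1

65527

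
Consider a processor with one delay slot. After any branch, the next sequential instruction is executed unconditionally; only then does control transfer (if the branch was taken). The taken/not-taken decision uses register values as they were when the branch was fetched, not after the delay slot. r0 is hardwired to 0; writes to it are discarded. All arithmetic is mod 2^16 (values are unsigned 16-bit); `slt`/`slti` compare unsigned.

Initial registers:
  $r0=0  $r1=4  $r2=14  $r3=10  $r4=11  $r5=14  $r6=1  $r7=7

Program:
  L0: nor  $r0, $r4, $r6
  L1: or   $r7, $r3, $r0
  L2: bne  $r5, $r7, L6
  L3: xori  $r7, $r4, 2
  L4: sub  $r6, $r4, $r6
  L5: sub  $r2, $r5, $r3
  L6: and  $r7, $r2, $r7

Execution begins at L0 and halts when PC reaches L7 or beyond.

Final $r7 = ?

PC=0  nor  $r0, $r4, $r6     | $r0=0 $r1=4 $r2=14 $r3=10 $r4=11 $r5=14 $r6=1 $r7=7
PC=1  or   $r7, $r3, $r0     | $r0=0 $r1=4 $r2=14 $r3=10 $r4=11 $r5=14 $r6=1 $r7=10
PC=2  bne  $r5, $r7, L6      | $r0=0 $r1=4 $r2=14 $r3=10 $r4=11 $r5=14 $r6=1 $r7=10  [TAKEN]
PC=3  xori  $r7, $r4, 2      | $r0=0 $r1=4 $r2=14 $r3=10 $r4=11 $r5=14 $r6=1 $r7=9
PC=6  and  $r7, $r2, $r7     | $r0=0 $r1=4 $r2=14 $r3=10 $r4=11 $r5=14 $r6=1 $r7=8

8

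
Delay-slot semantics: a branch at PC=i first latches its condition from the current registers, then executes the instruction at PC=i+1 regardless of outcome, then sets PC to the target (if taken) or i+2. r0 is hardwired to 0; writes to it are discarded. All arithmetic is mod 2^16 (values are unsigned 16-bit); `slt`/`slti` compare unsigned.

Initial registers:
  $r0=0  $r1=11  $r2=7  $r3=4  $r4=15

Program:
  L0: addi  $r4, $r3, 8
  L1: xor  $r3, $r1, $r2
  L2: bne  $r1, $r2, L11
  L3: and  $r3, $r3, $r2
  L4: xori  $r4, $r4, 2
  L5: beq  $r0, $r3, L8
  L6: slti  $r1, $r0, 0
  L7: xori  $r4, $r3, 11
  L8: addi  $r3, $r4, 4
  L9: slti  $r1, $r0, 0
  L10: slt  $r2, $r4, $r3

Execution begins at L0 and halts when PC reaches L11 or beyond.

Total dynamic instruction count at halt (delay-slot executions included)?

4

[0] addi  $r4, $r3, 8  →  {$r0:0, $r1:11, $r2:7, $r3:4, $r4:12}
[1] xor  $r3, $r1, $r2  →  {$r0:0, $r1:11, $r2:7, $r3:12, $r4:12}
[2] bne  $r1, $r2, L11  →  {$r0:0, $r1:11, $r2:7, $r3:12, $r4:12}  ⟨branch taken⟩
[3] and  $r3, $r3, $r2  →  {$r0:0, $r1:11, $r2:7, $r3:4, $r4:12}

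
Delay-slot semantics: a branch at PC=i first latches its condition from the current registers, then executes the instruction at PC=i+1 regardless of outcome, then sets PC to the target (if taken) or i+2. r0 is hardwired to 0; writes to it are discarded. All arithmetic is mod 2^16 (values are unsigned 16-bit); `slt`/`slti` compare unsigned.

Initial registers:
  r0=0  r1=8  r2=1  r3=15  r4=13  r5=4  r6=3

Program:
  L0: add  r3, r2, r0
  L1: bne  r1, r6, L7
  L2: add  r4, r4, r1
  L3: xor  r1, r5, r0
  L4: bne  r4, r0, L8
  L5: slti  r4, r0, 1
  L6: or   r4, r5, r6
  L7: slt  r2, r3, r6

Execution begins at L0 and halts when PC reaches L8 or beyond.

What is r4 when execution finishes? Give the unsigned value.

#0 add  r3, r2, r0 ; 0/8/1/1/13/4/3
#1 bne  r1, r6, L7 ; 0/8/1/1/13/4/3 ; →target
#2 add  r4, r4, r1 ; 0/8/1/1/21/4/3
#7 slt  r2, r3, r6 ; 0/8/1/1/21/4/3

21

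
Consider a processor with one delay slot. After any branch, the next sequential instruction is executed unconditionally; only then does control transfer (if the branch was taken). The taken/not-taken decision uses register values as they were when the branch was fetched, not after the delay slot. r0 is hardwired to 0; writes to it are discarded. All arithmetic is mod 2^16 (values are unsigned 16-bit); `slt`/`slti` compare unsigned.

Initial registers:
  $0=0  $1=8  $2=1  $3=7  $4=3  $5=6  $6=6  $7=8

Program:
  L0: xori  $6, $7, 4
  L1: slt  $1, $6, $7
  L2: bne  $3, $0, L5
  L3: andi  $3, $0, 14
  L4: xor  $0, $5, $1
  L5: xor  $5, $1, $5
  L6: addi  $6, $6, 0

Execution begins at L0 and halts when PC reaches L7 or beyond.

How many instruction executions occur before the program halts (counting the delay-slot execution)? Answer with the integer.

6

#0 xori  $6, $7, 4 ; 0/8/1/7/3/6/12/8
#1 slt  $1, $6, $7 ; 0/0/1/7/3/6/12/8
#2 bne  $3, $0, L5 ; 0/0/1/7/3/6/12/8 ; →target
#3 andi  $3, $0, 14 ; 0/0/1/0/3/6/12/8
#5 xor  $5, $1, $5 ; 0/0/1/0/3/6/12/8
#6 addi  $6, $6, 0 ; 0/0/1/0/3/6/12/8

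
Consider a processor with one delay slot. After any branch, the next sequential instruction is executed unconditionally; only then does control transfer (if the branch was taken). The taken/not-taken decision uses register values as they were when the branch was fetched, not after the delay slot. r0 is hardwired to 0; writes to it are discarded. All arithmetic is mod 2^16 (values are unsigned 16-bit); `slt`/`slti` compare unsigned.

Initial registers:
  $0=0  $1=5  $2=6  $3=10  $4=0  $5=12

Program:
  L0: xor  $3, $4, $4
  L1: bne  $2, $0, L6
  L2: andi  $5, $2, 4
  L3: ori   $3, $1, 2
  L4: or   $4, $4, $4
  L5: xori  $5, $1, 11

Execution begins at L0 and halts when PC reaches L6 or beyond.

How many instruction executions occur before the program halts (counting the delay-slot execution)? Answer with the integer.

PC=0  xor  $3, $4, $4        | $0=0 $1=5 $2=6 $3=0 $4=0 $5=12
PC=1  bne  $2, $0, L6        | $0=0 $1=5 $2=6 $3=0 $4=0 $5=12  [TAKEN]
PC=2  andi  $5, $2, 4        | $0=0 $1=5 $2=6 $3=0 $4=0 $5=4

3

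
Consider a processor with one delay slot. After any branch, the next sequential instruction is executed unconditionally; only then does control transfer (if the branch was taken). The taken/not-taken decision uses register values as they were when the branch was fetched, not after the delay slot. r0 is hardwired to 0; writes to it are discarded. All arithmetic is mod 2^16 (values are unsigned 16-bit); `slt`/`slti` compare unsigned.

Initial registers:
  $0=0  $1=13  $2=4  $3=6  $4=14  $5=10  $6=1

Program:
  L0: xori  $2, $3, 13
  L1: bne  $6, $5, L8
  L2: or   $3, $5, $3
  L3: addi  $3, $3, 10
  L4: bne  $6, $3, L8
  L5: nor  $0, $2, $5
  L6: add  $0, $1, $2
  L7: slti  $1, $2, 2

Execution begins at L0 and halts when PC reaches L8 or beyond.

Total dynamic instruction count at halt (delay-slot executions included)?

3

  step pc=0: xori  $2, $3, 13  regs=(0,13,11,6,14,10,1)
  step pc=1: bne  $6, $5, L8  cond=T  regs=(0,13,11,6,14,10,1)
  step pc=2: or   $3, $5, $3  regs=(0,13,11,14,14,10,1)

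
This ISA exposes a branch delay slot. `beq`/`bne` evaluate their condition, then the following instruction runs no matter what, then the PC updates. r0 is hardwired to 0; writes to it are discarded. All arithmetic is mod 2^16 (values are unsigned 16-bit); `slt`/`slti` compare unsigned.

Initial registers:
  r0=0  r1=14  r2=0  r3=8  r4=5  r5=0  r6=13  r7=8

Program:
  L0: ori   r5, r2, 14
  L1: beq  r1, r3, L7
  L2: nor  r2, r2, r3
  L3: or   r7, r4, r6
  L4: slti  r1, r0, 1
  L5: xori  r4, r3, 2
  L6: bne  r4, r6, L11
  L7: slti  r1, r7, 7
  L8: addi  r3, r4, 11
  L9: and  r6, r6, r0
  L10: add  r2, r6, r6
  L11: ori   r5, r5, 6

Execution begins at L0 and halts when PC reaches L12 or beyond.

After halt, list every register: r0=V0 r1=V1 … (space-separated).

r0=0 r1=0 r2=65527 r3=8 r4=10 r5=14 r6=13 r7=13

[0] ori   r5, r2, 14  →  {r0:0, r1:14, r2:0, r3:8, r4:5, r5:14, r6:13, r7:8}
[1] beq  r1, r3, L7  →  {r0:0, r1:14, r2:0, r3:8, r4:5, r5:14, r6:13, r7:8}  ⟨branch fallthrough⟩
[2] nor  r2, r2, r3  →  {r0:0, r1:14, r2:65527, r3:8, r4:5, r5:14, r6:13, r7:8}
[3] or   r7, r4, r6  →  {r0:0, r1:14, r2:65527, r3:8, r4:5, r5:14, r6:13, r7:13}
[4] slti  r1, r0, 1  →  {r0:0, r1:1, r2:65527, r3:8, r4:5, r5:14, r6:13, r7:13}
[5] xori  r4, r3, 2  →  {r0:0, r1:1, r2:65527, r3:8, r4:10, r5:14, r6:13, r7:13}
[6] bne  r4, r6, L11  →  {r0:0, r1:1, r2:65527, r3:8, r4:10, r5:14, r6:13, r7:13}  ⟨branch taken⟩
[7] slti  r1, r7, 7  →  {r0:0, r1:0, r2:65527, r3:8, r4:10, r5:14, r6:13, r7:13}
[11] ori   r5, r5, 6  →  {r0:0, r1:0, r2:65527, r3:8, r4:10, r5:14, r6:13, r7:13}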